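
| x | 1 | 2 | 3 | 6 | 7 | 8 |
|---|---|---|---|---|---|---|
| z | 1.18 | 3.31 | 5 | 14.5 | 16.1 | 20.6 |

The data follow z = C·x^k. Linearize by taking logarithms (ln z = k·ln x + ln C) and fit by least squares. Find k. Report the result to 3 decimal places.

k = 1.360

With ln zᵢ as the transformed response and ln xᵢ as the regressor:
AᵀA = [[13.0084, 7.6089]; [7.6089, 6]], rhs = [19.0875, 11.4502]ᵀ  (here Σln x = 7.6089, Σ(ln x)² = 13.0084, Σln z = 11.4502, Σln x·ln z = 19.0875).
Solving (det = 20.1558): k = 1.35952, ln C = 0.18429.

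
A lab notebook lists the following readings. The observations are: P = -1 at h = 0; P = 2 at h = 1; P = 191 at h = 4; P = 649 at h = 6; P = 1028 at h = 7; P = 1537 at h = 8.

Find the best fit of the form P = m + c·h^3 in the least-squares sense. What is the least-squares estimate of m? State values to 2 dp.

Entries of XᵀX: Σ1 = 6, Σh^3 = 1136, Σh^3·h^3 = 430546.
For XᵀP: ΣP = 3406, Σh^3·P = 1291958.
Normal equations: [[6, 1136]; [1136, 430546]]·[m, c]ᵀ = [3406, 1291958]ᵀ.
det = 6·430546 − 1136² = 1292780.
m = (3406·430546 − 1136·1291958)/1292780 = -306153/323195; c = (6·1291958 − 1136·3406)/1292780 = 970633/323195.

m = -0.95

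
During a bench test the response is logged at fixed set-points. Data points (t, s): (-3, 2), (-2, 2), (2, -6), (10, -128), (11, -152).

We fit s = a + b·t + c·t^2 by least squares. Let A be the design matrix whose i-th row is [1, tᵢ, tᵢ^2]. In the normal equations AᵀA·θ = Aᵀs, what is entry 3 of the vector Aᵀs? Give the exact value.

Entry 3 ↔ basis t^2, so (Aᵀs)_{3} = Σᵢ (t^2)·sᵢ = (9)·(2) + (4)·(2) + (4)·(-6) + (100)·(-128) + (121)·(-152) = -31190.

-31190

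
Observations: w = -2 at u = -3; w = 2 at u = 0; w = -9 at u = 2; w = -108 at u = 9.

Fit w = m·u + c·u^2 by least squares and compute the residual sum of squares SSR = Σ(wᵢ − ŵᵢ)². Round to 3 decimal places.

SSR = 4.043

Normal-equation sums: Σu·u = 94, Σu·u^2 = 710, Σu^2·u^2 = 6658.
Right-hand side: Σu·w = -984, Σu^2·w = -8802.
Determinant 94·6658 − 710² = 121752.
m = ((-984)·6658 − 710·(-8802))/121752 = -25171/10146; c = (94·(-8802) − 710·(-984))/121752 = -10729/10146.
Residuals: 126/1691, 2, 324/1691, -30/1691; SSR = 6836/1691.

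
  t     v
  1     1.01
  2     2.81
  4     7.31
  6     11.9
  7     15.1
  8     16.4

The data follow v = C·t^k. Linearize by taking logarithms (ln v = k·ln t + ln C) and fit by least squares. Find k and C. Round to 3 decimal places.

Taking logs, ln v = k·ln t + ln C, so regress ln v on ln t.
Σln t = 7.8966, Σ(ln t)² = 13.7233, Σln v = 11.0209, Σln t·ln v = 19.0105.
Equations: 13.7233·k + 7.8966·ln C = 19.0105;  7.8966·k + 6·ln C = 11.0209.
Solving (det = 19.9843): k = 1.35286, ln C = 0.05632, so C = exp(0.05632) = 1.05794.

k = 1.353, C = 1.058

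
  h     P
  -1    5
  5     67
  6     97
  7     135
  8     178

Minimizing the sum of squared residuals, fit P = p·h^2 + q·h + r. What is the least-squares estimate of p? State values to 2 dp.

Forming XᵀX = [[8419, 1195, 175]; [1195, 175, 25]; [175, 25, 5]] and XᵀP = [23179, 3281, 482]ᵀ gives XᵀX·[p, q, r]ᵀ = XᵀP.
Inverting the 3×3 Gram matrix, [p, q, r]ᵀ = [3673/1230, -10403/6150, 14/41]ᵀ.

p = 2.99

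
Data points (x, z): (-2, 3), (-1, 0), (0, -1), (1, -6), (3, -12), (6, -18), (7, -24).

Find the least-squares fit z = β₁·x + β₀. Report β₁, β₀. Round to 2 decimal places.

β₁ = -2.89, β₀ = -2.51

The normal system MᵀM·[β₁, β₀]ᵀ = Mᵀz is [[100, 14]; [14, 7]]·[β₁, β₀]ᵀ = [-324, -58]ᵀ.
det = 100·7 − 14² = 504.
β₁ = ((-324)·7 − 14·(-58))/504 = -26/9; β₀ = (100·(-58) − 14·(-324))/504 = -158/63.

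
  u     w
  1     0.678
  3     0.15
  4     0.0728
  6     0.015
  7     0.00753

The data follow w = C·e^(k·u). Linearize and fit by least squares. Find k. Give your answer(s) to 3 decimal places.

k = -0.755

Let Y = ln w. Fitting Y = k·u + ln C by least squares:
Σu = 21.0000, Σ(u)² = 111.0000, Σln w = -13.9943, Σu·ln w = -75.9804.
Equations: 111.0000·k + 21.0000·ln C = -75.9804;  21.0000·k + 5·ln C = -13.9943.
Δ = 111.0000·5 − (21.0000)² = 114.0000; k = (-75.9804·5 − 21.0000·-13.9943)/114.0000 = -0.75457, ln C = (111.0000·-13.9943 − 21.0000·-75.9804)/114.0000 = 0.37032.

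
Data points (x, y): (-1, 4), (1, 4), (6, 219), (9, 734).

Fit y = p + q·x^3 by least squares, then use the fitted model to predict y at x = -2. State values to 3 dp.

ŷ = -4.352

Forming MᵀM = [[4, 945]; [945, 578099]] and Mᵀy = [961, 582390]ᵀ gives MᵀM·[p, q]ᵀ = Mᵀy.
Δ = 4·578099 − 945² = 1419371.
p = (961·578099 − 945·582390)/1419371 = 5194589/1419371; q = (4·582390 − 945·961)/1419371 = 1421415/1419371.
At x = -2: ŷ = (5194589/1419371)·(1) + (1421415/1419371)·(-8) = -6176731/1419371.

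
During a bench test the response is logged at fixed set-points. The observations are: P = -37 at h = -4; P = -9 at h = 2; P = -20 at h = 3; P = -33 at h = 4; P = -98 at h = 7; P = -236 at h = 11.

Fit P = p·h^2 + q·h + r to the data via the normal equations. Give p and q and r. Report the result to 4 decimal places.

p = -1.9685, q = 0.4541, r = -3.3708

Normal-equation sums: Σh^2·h^2 = 17651, Σh^2·h = 1709, Σh^2 = 215, Σh·h = 215, Σh = 23, Σ1 = 6.
And Σh^2·P = -34694, Σh·P = -3344, ΣP = -433.
Row-reducing yields p = -235556/119665, q = 54339/119665, r = -403367/119665.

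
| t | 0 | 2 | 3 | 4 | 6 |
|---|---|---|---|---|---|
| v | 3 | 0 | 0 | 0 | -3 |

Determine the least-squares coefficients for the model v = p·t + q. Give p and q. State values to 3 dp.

p = -0.900, q = 2.700

Setting ∂/∂p … = 0 gives: 65·p + 15·q = -18;  15·p + 5·q = 0.
det = 65·5 − 15² = 100.
p = ((-18)·5 − 15·0)/100 = -9/10; q = (65·0 − 15·(-18))/100 = 27/10.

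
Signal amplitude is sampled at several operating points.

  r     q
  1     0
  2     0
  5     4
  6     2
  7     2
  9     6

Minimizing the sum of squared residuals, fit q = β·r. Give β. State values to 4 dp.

From the data, Σr·r = 196.
Moment sums: Σr·q = 100.
Normal equations: [[196]]·[β]ᵀ = [100]ᵀ.
β = 100/196 = 0.510204.

β = 0.5102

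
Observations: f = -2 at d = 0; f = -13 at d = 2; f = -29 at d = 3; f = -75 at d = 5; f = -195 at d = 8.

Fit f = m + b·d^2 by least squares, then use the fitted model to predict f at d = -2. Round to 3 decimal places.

From the data, Σ1 = 5, Σd^2 = 102, Σd^2·d^2 = 4818.
Right-hand side: Σf = -314, Σd^2·f = -14668.
det = 5·4818 − 102² = 13686.
m = ((-314)·4818 − 102·(-14668))/13686 = -2786/2281; b = (5·(-14668) − 102·(-314))/13686 = -20656/6843.
At d = -2: f̂ = (-2786/2281)·(1) + (-20656/6843)·(4) = -90982/6843.

f̂ = -13.296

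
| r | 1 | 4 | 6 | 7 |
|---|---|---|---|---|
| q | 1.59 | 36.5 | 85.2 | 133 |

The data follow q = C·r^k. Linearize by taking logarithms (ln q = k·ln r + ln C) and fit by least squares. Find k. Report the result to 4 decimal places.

k = 2.2534

With ln qᵢ as the transformed response and ln rᵢ as the regressor:
Σln r = 5.1240, Σ(ln r)² = 8.9188, Σln q = 13.3964, Σln r·ln q = 22.4675.
Equations: 8.9188·k + 5.1240·ln C = 22.4675;  5.1240·k + 4·ln C = 13.3964.
Solving (det = 9.4201): k = 2.25340, ln C = 0.46251.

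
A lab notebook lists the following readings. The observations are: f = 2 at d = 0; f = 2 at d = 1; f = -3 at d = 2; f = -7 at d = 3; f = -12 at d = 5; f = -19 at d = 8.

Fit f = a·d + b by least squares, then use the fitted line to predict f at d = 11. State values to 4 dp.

The normal equations are: 103·a + 19·b = -237;  19·a + 6·b = -37.
det = 103·6 − 19² = 257.
a = ((-237)·6 − 19·(-37))/257 = -719/257; b = (103·(-37) − 19·(-237))/257 = 692/257.
At d = 11: f̂ = (-719/257)·(11) + (692/257)·(1) = -7217/257.

f̂ = -28.0817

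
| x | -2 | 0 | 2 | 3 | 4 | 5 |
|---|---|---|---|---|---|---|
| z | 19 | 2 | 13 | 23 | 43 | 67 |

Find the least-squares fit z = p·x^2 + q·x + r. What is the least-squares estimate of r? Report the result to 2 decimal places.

Compute the Gram sums: Σx^2·x^2 = 994, Σx^2·x = 216, Σx^2 = 58, Σx·x = 58, Σx = 12, Σ1 = 6.
Moment sums: Σx^2·z = 2698, Σx·z = 564, Σz = 167.
MᵀM·[p, q, r]ᵀ = Mᵀz becomes [[994, 216, 58]; [216, 58, 12]; [58, 12, 6]]·[p, q, r]ᵀ = [2698, 564, 167]ᵀ.
Solving the 3×3 system (Gaussian elimination) gives p = 20767/7100, q = -261/142, r = 22969/7100.

r = 3.24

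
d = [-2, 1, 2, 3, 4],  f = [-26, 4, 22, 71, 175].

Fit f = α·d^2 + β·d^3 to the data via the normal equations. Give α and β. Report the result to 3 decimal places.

The normal system MᵀM·[α, β]ᵀ = Mᵀf is [[370, 1268]; [1268, 4954]]·[α, β]ᵀ = [3427, 13505]ᵀ.
Eliminating β: 4954·(row 1) − 1268·(row 2) gives 225156·α = 4954·3427 − 1268·13505 = -146982, so α = -24497/37526.
Then β = (13505 − 1268·(-24497/37526))/4954 = 108569/37526.

α = -0.653, β = 2.893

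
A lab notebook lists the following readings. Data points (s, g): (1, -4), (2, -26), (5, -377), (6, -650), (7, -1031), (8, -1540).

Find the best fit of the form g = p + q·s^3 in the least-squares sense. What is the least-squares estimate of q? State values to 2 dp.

q = -3.00

AᵀA·[p, q]ᵀ = Aᵀg reads: 6·p + 1205·q = -3628;  1205·p + 442139·q = -1329850.
(Σ1 = 6, Σs^3 = 1205, Σs^3·s^3 = 442139, Σg = -3628, Σs^3·g = -1329850.)
Δ = 6·442139 − 1205² = 1200809.
p = ((-3628)·442139 − 1205·(-1329850))/1200809 = -1611042/1200809; q = (6·(-1329850) − 1205·(-3628))/1200809 = -3607360/1200809.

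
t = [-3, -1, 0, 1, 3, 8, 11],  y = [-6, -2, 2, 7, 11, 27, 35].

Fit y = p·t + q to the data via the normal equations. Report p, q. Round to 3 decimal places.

p = 2.999, q = 2.431

The normal equations are: 205·p + 19·q = 661;  19·p + 7·q = 74.
(Σt·t = 205, Σt = 19, Σ1 = 7, Σt·y = 661, Σy = 74.)
Δ = 205·7 − 19² = 1074.
p = (661·7 − 19·74)/1074 = 3221/1074; q = (205·74 − 19·661)/1074 = 2611/1074.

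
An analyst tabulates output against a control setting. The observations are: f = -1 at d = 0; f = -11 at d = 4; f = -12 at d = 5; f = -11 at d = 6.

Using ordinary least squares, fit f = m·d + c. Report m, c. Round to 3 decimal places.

m = -1.867, c = -1.747

Normal-equation sums: Σd·d = 77, Σd = 15, Σ1 = 4.
Moment sums: Σd·f = -170, Σf = -35.
Normal equations: [[77, 15]; [15, 4]]·[m, c]ᵀ = [-170, -35]ᵀ.
det = 77·4 − 15² = 83.
m = ((-170)·4 − 15·(-35))/83 = -155/83; c = (77·(-35) − 15·(-170))/83 = -145/83.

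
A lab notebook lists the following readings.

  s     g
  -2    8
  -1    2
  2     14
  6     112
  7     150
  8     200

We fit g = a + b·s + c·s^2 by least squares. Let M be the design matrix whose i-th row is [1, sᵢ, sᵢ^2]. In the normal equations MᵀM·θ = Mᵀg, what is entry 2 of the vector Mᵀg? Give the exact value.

3332

Entry 2 ↔ basis s, so (Mᵀg)_{2} = Σᵢ (s)·gᵢ = (-2)·(8) + (-1)·(2) + (2)·(14) + (6)·(112) + (7)·(150) + (8)·(200) = 3332.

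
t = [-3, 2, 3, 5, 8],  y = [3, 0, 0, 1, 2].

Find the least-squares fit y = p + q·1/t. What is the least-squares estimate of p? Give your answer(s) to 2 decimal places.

The normal equations are: 5·p + (33/40)·q = 6;  (33/40)·p + (7601/14400)·q = -11/20.
Eliminating q: (7601/14400)·(row 1) − (33/40)·(row 2) gives (7051/3600)·p = (7601/14400)·6 − (33/40)·(-11/20) = 869/240, so p = 1185/641.
Then q = ((-11/20) − (33/40)·(1185/641))/(7601/14400) = -2520/641.

p = 1.85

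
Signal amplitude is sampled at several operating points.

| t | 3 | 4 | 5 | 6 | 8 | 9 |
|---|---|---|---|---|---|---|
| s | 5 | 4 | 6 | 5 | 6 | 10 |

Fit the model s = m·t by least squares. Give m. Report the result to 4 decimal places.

m = 0.9913

Compute the Gram sums: Σt·t = 231.
And Σt·s = 229.
So XᵀX·[m]ᵀ = Xᵀs: [[231]]·[m]ᵀ = [229]ᵀ.
Hence m = 229 / 231 ≈ 0.991342.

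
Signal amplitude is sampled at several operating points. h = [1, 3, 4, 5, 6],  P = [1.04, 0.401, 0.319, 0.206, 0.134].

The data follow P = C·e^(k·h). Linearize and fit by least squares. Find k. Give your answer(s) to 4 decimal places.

k = -0.4003

With ln Pᵢ as the transformed response and hᵢ as the regressor:
Σh = 19.0000, Σ(h)² = 87.0000, Σln P = -5.6069, Σh·ln P = -27.2313.
Equations: 87.0000·k + 19.0000·ln C = -27.2313;  19.0000·k + 5·ln C = -5.6069.
Solving (det = 74.0000): k = -0.40034, ln C = 0.39989.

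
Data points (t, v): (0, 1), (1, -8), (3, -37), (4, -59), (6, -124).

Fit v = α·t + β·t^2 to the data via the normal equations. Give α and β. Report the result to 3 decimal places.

α = -3.891, β = -2.785

Setting ∂/∂α … = 0 gives: 62·α + 308·β = -1099;  308·α + 1634·β = -5749.
(Σt·t = 62, Σt·t^2 = 308, Σt^2·t^2 = 1634, Σt·v = -1099, Σt^2·v = -5749.)
Δ = 62·1634 − 308² = 6444.
α = ((-1099)·1634 − 308·(-5749))/6444 = -1393/358; β = (62·(-5749) − 308·(-1099))/6444 = -997/358.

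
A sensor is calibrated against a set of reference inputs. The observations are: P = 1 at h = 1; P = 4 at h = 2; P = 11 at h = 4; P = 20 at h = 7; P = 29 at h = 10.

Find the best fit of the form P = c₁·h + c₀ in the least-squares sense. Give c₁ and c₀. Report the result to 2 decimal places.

Normal-equation sums: Σh·h = 170, Σh = 24, Σ1 = 5.
For AᵀP: Σh·P = 483, ΣP = 65.
Eliminating c₀: 5·(row 1) − 24·(row 2) gives 274·c₁ = 5·483 − 24·65 = 855, so c₁ = 855/274.
Then c₀ = (65 − 24·(855/274))/5 = -271/137.

c₁ = 3.12, c₀ = -1.98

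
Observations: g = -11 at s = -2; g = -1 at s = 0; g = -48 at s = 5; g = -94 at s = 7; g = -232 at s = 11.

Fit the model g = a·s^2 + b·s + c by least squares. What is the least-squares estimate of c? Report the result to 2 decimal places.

Compute the Gram sums: Σs^2·s^2 = 17683, Σs^2·s = 1791, Σs^2 = 199, Σs·s = 199, Σs = 21, Σ1 = 5.
Moment sums: Σs^2·g = -33922, Σs·g = -3428, Σg = -386.
So AᵀA·[a, b, c]ᵀ = Aᵀg: [[17683, 1791, 199]; [1791, 199, 21]; [199, 21, 5]]·[a, b, c]ᵀ = [-33922, -3428, -386]ᵀ.
Row-reducing yields a = -413130/211639, b = 110401/211639, c = -359641/211639.

c = -1.70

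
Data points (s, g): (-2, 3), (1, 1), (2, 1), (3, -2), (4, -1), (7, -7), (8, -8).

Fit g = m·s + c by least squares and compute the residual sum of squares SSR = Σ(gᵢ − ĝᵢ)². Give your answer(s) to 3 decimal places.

SSR = 7.746

AᵀA·[m, c]ᵀ = Aᵀg reads: 147·m + 23·c = -126;  23·m + 7·c = -13.
(Σs·s = 147, Σs = 23, Σ1 = 7, Σs·g = -126, Σg = -13.)
Determinant 147·7 − 23² = 500.
m = ((-126)·7 − 23·(-13))/500 = -583/500; c = (147·(-13) − 23·(-126))/500 = 987/500.
Residuals: -653/500, 24/125, 679/500, -119/250, 169/100, -203/250, -323/500; SSR = 3873/500.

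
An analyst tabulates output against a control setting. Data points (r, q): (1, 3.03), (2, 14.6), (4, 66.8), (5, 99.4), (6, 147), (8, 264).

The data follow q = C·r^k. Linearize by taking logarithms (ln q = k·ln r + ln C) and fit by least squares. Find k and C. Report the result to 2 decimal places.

Taking logs, ln q = k·ln r + ln C, so regress ln q on ln r.
Σln r = 7.5601, Σ(ln r)² = 12.5270, Σln q = 23.1568, Σln r·ln q = 35.6217.
Equations: 12.5270·k + 7.5601·ln C = 35.6217;  7.5601·k + 6·ln C = 23.1568.
Solving (det = 18.0074): k = 2.14705, ln C = 1.15416, so C = exp(1.15416) = 3.17135.

k = 2.15, C = 3.17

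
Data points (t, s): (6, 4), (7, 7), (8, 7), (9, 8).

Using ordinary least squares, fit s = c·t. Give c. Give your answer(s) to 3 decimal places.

Entries of AᵀA: Σt·t = 230.
Right-hand side: Σt·s = 201.
AᵀA·[c]ᵀ = Aᵀs becomes [[230]]·[c]ᵀ = [201]ᵀ.
Hence c = 201 / 230 ≈ 0.873913.

c = 0.874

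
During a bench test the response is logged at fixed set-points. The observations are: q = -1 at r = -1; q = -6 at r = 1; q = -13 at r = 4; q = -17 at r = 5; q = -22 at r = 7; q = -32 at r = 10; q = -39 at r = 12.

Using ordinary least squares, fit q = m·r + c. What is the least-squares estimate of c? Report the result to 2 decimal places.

Normal-equation sums: Σr·r = 336, Σr = 38, Σ1 = 7.
Right-hand side: Σr·q = -1084, Σq = -130.
Normal equations: [[336, 38]; [38, 7]]·[m, c]ᵀ = [-1084, -130]ᵀ.
det = 336·7 − 38² = 908.
m = ((-1084)·7 − 38·(-130))/908 = -662/227; c = (336·(-130) − 38·(-1084))/908 = -622/227.

c = -2.74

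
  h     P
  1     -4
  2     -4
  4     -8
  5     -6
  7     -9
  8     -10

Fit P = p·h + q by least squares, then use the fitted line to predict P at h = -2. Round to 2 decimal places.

P̂ = -1.20

Sums needed: Σh·h = 159, Σh = 27, Σ1 = 6.
And Σh·P = -217, ΣP = -41.
AᵀA·[p, q]ᵀ = AᵀP becomes [[159, 27]; [27, 6]]·[p, q]ᵀ = [-217, -41]ᵀ.
Determinant 159·6 − 27² = 225.
p = ((-217)·6 − 27·(-41))/225 = -13/15; q = (159·(-41) − 27·(-217))/225 = -44/15.
At h = -2: P̂ = (-13/15)·(-2) + (-44/15)·(1) = -6/5.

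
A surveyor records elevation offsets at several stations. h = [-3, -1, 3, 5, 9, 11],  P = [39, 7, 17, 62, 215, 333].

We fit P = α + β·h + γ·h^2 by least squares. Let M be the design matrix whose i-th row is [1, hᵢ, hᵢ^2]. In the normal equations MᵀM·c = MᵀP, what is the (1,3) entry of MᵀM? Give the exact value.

Row 1 ↔ basis 1, column 3 ↔ basis h^2, so (MᵀM)_{1,3} = Σᵢ h^2 = (1)·(9) + (1)·(1) + (1)·(9) + (1)·(25) + (1)·(81) + (1)·(121) = 246.

246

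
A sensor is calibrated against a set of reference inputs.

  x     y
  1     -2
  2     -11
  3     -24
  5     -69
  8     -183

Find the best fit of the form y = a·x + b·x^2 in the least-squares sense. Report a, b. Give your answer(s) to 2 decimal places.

With design matrix A, AᵀA = [[103, 673]; [673, 4819]] and Aᵀy = [-1905, -13699]ᵀ.
det = 103·4819 − 673² = 43428.
a = ((-1905)·4819 − 673·(-13699))/43428 = 9808/10857; b = (103·(-13699) − 673·(-1905))/43428 = -32233/10857.

a = 0.90, b = -2.97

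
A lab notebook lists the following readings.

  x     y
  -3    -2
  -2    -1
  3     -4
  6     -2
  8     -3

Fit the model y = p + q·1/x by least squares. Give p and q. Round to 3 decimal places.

p = -2.513, q = -2.712

Forming AᵀA = [[5, -5/24]; [-5/24, 33/64]] and Aᵀy = [-12, -7/8]ᵀ gives AᵀA·[p, q]ᵀ = Aᵀy.
Eliminating q: (33/64)·(row 1) − (-5/24)·(row 2) gives (365/144)·p = (33/64)·(-12) − (-5/24)·(-7/8) = -1223/192, so p = -3669/1460.
Then q = ((-7/8) − (-5/24)·(-3669/1460))/(33/64) = -198/73.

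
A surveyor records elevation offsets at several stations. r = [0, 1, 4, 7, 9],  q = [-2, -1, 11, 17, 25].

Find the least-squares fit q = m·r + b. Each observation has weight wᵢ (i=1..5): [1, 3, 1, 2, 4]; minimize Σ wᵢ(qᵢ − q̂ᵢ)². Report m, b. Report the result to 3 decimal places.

The normal equations are: 441·m + 57·b = 1179;  57·m + 11·b = 140.
(Σwᵢ·r·r = 441, Σwᵢ·r = 57, Σwᵢ·1 = 11, Σwᵢ·r·q = 1179, Σwᵢ·q = 140.)
Determinant 441·11 − 57² = 1602.
m = (1179·11 − 57·140)/1602 = 1663/534; b = (441·140 − 57·1179)/1602 = -607/178.

m = 3.114, b = -3.410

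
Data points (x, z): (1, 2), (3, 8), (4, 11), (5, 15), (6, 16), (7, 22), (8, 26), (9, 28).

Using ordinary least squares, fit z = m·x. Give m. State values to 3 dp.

m = 3.043

Forming MᵀM = [[281]] and Mᵀz = [855]ᵀ gives MᵀM·[m]ᵀ = Mᵀz.
Hence m = 855 / 281 ≈ 3.0427.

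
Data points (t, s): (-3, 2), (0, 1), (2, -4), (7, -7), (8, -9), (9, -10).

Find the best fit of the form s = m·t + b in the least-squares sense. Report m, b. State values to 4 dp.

The normal system MᵀM·[m, b]ᵀ = Mᵀs is [[207, 23]; [23, 6]]·[m, b]ᵀ = [-225, -27]ᵀ.
Δ = 207·6 − 23² = 713.
m = ((-225)·6 − 23·(-27))/713 = -729/713; b = (207·(-27) − 23·(-225))/713 = -18/31.

m = -1.0224, b = -0.5806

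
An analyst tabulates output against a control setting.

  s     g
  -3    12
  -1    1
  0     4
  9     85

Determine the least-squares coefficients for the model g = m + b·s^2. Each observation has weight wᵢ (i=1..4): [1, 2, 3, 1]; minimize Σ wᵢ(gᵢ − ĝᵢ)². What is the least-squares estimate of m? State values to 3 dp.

m = 2.469

Forming XᵀWX = [[7, 92]; [92, 6644]] and XᵀWg = [111, 6995]ᵀ gives XᵀWX·[m, b]ᵀ = XᵀWg.
Δ = 7·6644 − 92² = 38044.
m = (111·6644 − 92·6995)/38044 = 23486/9511; b = (7·6995 − 92·111)/38044 = 38753/38044.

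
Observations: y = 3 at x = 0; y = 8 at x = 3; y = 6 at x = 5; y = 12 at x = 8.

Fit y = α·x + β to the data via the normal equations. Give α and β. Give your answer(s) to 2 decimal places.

Normal-equation sums: Σx·x = 98, Σx = 16, Σ1 = 4.
Right-hand side: Σx·y = 150, Σy = 29.
So MᵀM·[α, β]ᵀ = Mᵀy: [[98, 16]; [16, 4]]·[α, β]ᵀ = [150, 29]ᵀ.
Δ = 98·4 − 16² = 136.
α = (150·4 − 16·29)/136 = 1; β = (98·29 − 16·150)/136 = 13/4.

α = 1.00, β = 3.25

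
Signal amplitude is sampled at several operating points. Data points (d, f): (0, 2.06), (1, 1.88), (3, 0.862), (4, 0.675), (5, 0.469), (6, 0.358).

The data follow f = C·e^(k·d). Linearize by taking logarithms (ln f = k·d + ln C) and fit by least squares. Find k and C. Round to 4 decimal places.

k = -0.3077, C = 2.2536

Let Y = ln f. Fitting Y = k·d + ln C by least squares:
XᵀX = [[87.0000, 19.0000]; [19.0000, 6]], rhs = [-11.3355, -0.9719]ᵀ  (here Σd = 19.0000, Σ(d)² = 87.0000, Σln f = -0.9719, Σd·ln f = -11.3355).
Solving (det = 161.0000): k = -0.30774, ln C = 0.81252, so C = exp(0.81252) = 2.25358.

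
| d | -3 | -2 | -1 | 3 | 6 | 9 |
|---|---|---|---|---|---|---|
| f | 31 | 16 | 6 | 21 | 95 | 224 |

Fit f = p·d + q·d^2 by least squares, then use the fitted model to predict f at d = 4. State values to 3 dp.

Normal-equation sums: Σd·d = 140, Σd·d^2 = 936, Σd^2·d^2 = 8036.
Right-hand side: Σd·f = 2518, Σd^2·f = 22102.
Determinant 140·8036 − 936² = 248944.
p = (2518·8036 − 936·22102)/248944 = -56603/31118; q = (140·22102 − 936·2518)/248944 = 92179/31118.
At d = 4: f̂ = (-56603/31118)·(4) + (92179/31118)·(16) = 624226/15559.

f̂ = 40.120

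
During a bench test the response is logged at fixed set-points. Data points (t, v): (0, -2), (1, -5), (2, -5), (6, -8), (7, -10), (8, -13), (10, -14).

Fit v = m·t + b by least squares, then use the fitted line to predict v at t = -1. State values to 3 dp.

Normal-equation sums: Σt·t = 254, Σt = 34, Σ1 = 7.
For Aᵀv: Σt·v = -377, Σv = -57.
AᵀA·[m, b]ᵀ = Aᵀv becomes [[254, 34]; [34, 7]]·[m, b]ᵀ = [-377, -57]ᵀ.
det = 254·7 − 34² = 622.
m = ((-377)·7 − 34·(-57))/622 = -701/622; b = (254·(-57) − 34·(-377))/622 = -830/311.
At t = -1: v̂ = (-701/622)·(-1) + (-830/311)·(1) = -959/622.

v̂ = -1.542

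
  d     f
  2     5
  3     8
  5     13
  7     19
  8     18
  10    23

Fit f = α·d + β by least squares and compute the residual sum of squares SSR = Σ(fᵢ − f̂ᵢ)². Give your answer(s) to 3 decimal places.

SSR = 6.904

Sums needed: Σd·d = 251, Σd = 35, Σ1 = 6.
For Xᵀf: Σd·f = 606, Σf = 86.
Eliminating β: 6·(row 1) − 35·(row 2) gives 281·α = 6·606 − 35·86 = 626, so α = 626/281.
Then β = (86 − 35·(626/281))/6 = 376/281.
Residuals: -223/281, -6/281, 147/281, 581/281, -326/281, -173/281; SSR = 1940/281.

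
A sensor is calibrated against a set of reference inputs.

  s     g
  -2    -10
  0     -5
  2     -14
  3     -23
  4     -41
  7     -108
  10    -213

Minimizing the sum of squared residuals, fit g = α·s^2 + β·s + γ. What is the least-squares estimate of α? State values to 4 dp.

α = -1.9998

Normal-equation sums: Σs^2·s^2 = 12770, Σs^2·s = 1434, Σs^2 = 182, Σs·s = 182, Σs = 24, Σ1 = 7.
And Σs^2·g = -27551, Σs·g = -3127, Σg = -414.
Row-reducing yields α = -508849/254456, β = -223981/254456, γ = -30919/7484.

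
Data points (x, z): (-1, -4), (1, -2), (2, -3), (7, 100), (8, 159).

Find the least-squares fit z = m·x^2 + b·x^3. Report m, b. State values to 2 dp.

m = -1.36, b = 0.48

Compute the Gram sums: Σx^2·x^2 = 6515, Σx^2·x^3 = 49607, Σx^3·x^3 = 379859.
For Aᵀz: Σx^2·z = 15058, Σx^3·z = 115686.
So AᵀA·[m, b]ᵀ = Aᵀz: [[6515, 49607]; [49607, 379859]]·[m, b]ᵀ = [15058, 115686]ᵀ.
Eliminating b: 379859·(row 1) − 49607·(row 2) gives 13926936·m = 379859·15058 − 49607·115686 = -18918580, so m = -4729645/3481734.
Then b = (115686 − 49607·(-4729645/3481734))/379859 = 1678021/3481734.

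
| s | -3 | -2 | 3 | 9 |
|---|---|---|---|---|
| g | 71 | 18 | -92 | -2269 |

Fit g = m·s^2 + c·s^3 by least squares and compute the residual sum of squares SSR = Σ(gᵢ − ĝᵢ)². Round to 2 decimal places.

Normal-equation sums: Σs^2·s^2 = 6739, Σs^2·s^3 = 59017, Σs^3·s^3 = 532963.
And Σs^2·g = -183906, Σs^3·g = -1658646.
Δ = 6739·532963 − 59017² = 108631368.
m = ((-183906)·532963 − 59017·(-1658646))/108631368 = -195652/167641; c = (6739·(-1658646) − 59017·(-183906))/108631368 = -500054/167641.
Residuals: 161921/167641, -200286/167641, -160646/167641, 9749/167641; SSR = 550194/167641.

SSR = 3.28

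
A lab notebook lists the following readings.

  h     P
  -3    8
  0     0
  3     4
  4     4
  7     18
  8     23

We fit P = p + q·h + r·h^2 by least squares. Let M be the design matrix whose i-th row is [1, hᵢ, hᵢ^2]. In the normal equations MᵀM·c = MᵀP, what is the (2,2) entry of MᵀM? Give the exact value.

147

Row 2 ↔ basis h, column 2 ↔ basis h, so (MᵀM)_{2,2} = Σᵢ (h)·(h) = (-3)·(-3) + (0)·(0) + (3)·(3) + (4)·(4) + (7)·(7) + (8)·(8) = 147.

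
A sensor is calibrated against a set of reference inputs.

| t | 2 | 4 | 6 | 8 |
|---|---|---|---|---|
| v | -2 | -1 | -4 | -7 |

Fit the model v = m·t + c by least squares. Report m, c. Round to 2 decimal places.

Entries of XᵀX: Σt·t = 120, Σt = 20, Σ1 = 4.
For Xᵀv: Σt·v = -88, Σv = -14.
So XᵀX·[m, c]ᵀ = Xᵀv: [[120, 20]; [20, 4]]·[m, c]ᵀ = [-88, -14]ᵀ.
Determinant 120·4 − 20² = 80.
m = ((-88)·4 − 20·(-14))/80 = -9/10; c = (120·(-14) − 20·(-88))/80 = 1.

m = -0.90, c = 1.00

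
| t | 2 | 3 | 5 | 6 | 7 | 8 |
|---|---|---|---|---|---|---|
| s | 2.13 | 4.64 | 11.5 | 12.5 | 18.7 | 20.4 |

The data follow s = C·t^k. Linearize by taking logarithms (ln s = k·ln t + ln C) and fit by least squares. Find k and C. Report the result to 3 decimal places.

k = 1.637, C = 0.730

With ln sᵢ as the transformed response and ln tᵢ as the regressor:
Over the data: Σln t = 9.2183, Σ(ln t)² = 15.5987, Σln s = 13.2030, Σln t·ln s = 22.6357.
Normal system: [[15.5987, 9.2183]; [9.2183, 6]]·[k, ln C]ᵀ = [22.6357, 13.2030]ᵀ.
Solving (det = 8.6152): k = 1.63726, ln C = -0.31497, so C = exp(-0.31497) = 0.72981.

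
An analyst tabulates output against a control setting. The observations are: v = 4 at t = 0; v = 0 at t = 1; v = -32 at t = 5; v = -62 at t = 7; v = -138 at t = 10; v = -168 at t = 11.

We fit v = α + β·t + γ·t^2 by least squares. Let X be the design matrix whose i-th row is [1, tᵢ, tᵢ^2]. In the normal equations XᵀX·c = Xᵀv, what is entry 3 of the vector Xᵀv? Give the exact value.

Entry 3 ↔ basis t^2, so (Xᵀv)_{3} = Σᵢ (t^2)·vᵢ = (0)·(4) + (1)·(0) + (25)·(-32) + (49)·(-62) + (100)·(-138) + (121)·(-168) = -37966.

-37966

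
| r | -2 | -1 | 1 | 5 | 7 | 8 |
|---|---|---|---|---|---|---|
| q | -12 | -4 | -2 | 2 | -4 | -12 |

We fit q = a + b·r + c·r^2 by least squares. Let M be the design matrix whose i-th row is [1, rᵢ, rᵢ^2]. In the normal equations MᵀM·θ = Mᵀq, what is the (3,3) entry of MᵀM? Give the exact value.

Row 3 ↔ basis r^2, column 3 ↔ basis r^2, so (MᵀM)_{3,3} = Σᵢ (r^2)·(r^2) = (4)·(4) + (1)·(1) + (1)·(1) + (25)·(25) + (49)·(49) + (64)·(64) = 7140.

7140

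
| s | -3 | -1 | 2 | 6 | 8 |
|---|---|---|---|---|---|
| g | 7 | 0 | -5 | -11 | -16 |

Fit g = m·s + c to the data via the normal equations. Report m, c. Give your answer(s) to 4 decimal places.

m = -1.9366, c = -0.3521

The normal system AᵀA·[m, c]ᵀ = Aᵀg is [[114, 12]; [12, 5]]·[m, c]ᵀ = [-225, -25]ᵀ.
Determinant 114·5 − 12² = 426.
m = ((-225)·5 − 12·(-25))/426 = -275/142; c = (114·(-25) − 12·(-225))/426 = -25/71.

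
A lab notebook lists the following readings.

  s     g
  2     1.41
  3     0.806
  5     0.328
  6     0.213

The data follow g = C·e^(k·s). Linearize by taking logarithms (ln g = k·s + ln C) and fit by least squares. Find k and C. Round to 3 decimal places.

Let Y = ln g. Fitting Y = k·s + ln C by least squares:
Over the data: Σs = 16.0000, Σ(s)² = 74.0000, Σln g = -2.5333, Σs·ln g = -14.8123.
Normal system: [[74.0000, 16.0000]; [16.0000, 4]]·[k, ln C]ᵀ = [-14.8123, -2.5333]ᵀ.
Solving (det = 40.0000): k = -0.46792, ln C = 1.23835, so C = exp(1.23835) = 3.44991.

k = -0.468, C = 3.450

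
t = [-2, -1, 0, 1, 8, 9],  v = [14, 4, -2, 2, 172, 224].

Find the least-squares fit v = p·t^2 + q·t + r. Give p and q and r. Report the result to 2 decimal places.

p = 2.94, q = -1.68, r = -0.86

Setting ∂/∂p … = 0 gives: 10675·p + 1233·q + 151·r = 29214;  1233·p + 151·q + 15·r = 3362;  151·p + 15·q + 6·r = 414.
Row-reducing yields p = 106863/36310, q = -61039/36310, r = -15699/18155.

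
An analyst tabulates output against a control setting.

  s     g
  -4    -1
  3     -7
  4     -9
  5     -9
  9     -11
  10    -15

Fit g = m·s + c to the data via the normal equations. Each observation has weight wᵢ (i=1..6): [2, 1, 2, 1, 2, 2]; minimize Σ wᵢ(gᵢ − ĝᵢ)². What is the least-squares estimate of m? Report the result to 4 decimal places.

Normal-equation sums: Σwᵢ·s·s = 460, Σwᵢ·s = 46, Σwᵢ·1 = 10.
And Σwᵢ·s·g = -628, Σwᵢ·g = -88.
So MᵀWM·[m, c]ᵀ = MᵀWg: [[460, 46]; [46, 10]]·[m, c]ᵀ = [-628, -88]ᵀ.
Determinant 460·10 − 46² = 2484.
m = ((-628)·10 − 46·(-88))/2484 = -62/69; c = (460·(-88) − 46·(-628))/2484 = -14/3.

m = -0.8986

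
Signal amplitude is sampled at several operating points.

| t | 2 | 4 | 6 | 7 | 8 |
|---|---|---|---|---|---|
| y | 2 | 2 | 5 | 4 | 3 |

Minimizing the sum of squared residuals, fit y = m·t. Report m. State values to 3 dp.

Setting ∂/∂m … = 0 gives: 169·m = 94.
(Σt·t = 169, Σt·y = 94.)
Hence m = 94 / 169 ≈ 0.556213.

m = 0.556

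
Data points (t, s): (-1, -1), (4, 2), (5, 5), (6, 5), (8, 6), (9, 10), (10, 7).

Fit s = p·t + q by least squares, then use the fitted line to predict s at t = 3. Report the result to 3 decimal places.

Normal-equation sums: Σt·t = 323, Σt = 41, Σ1 = 7.
Moment sums: Σt·s = 272, Σs = 34.
So AᵀA·[p, q]ᵀ = Aᵀs: [[323, 41]; [41, 7]]·[p, q]ᵀ = [272, 34]ᵀ.
Determinant 323·7 − 41² = 580.
p = (272·7 − 41·34)/580 = 51/58; q = (323·34 − 41·272)/580 = -17/58.
At t = 3: ŝ = (51/58)·(3) + (-17/58)·(1) = 68/29.

ŝ = 2.345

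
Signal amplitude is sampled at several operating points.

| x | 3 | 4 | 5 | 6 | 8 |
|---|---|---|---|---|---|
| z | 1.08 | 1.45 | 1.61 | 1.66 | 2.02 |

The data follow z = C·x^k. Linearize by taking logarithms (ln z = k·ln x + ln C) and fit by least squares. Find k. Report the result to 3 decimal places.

k = 0.595

Taking logs, ln z = k·ln x + ln C, so regress ln z on ln x.
Σln x = 7.9655, Σ(ln x)² = 13.2535, Σln z = 2.1347, Σln x·ln z = 3.7363.
Normal system: [[13.2535, 7.9655]; [7.9655, 5]]·[k, ln C]ᵀ = [3.7363, 2.1347]ᵀ.
Slope k = (n·Σln x·ln z − Σln x·Σln z)/(n·Σ(ln x)² − (Σln x)²) = (5·3.7363 − 7.9655·2.1347)/2.8177 = 0.59532; ln C = (Σln z − k·Σln x)/n = -0.52148.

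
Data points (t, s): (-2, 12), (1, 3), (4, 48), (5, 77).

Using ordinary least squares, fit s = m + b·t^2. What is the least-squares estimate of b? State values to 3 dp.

b = 3.073

Normal-equation sums: Σ1 = 4, Σt^2 = 46, Σt^2·t^2 = 898.
Right-hand side: Σs = 140, Σt^2·s = 2744.
Normal equations: [[4, 46]; [46, 898]]·[m, b]ᵀ = [140, 2744]ᵀ.
Eliminating b: 898·(row 1) − 46·(row 2) gives 1476·m = 898·140 − 46·2744 = -504, so m = -14/41.
Then b = (2744 − 46·(-14/41))/898 = 126/41.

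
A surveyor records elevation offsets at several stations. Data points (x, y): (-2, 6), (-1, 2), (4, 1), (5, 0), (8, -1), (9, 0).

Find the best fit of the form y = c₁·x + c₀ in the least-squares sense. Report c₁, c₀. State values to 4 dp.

With design matrix A, AᵀA = [[191, 23]; [23, 6]] and Aᵀy = [-18, 8]ᵀ.
Eliminating c₀: 6·(row 1) − 23·(row 2) gives 617·c₁ = 6·(-18) − 23·8 = -292, so c₁ = -292/617.
Then c₀ = (8 − 23·(-292/617))/6 = 1942/617.

c₁ = -0.4733, c₀ = 3.1475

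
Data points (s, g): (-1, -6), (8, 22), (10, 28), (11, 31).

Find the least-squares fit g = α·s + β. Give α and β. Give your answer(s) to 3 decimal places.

Normal-equation sums: Σs·s = 286, Σs = 28, Σ1 = 4.
And Σs·g = 803, Σg = 75.
Eliminating β: 4·(row 1) − 28·(row 2) gives 360·α = 4·803 − 28·75 = 1112, so α = 139/45.
Then β = (75 − 28·(139/45))/4 = -517/180.

α = 3.089, β = -2.872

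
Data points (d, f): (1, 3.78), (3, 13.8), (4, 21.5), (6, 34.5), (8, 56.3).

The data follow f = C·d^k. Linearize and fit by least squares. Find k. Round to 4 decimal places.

k = 1.2816

Taking logs, ln f = k·ln d + ln C, so regress ln f on ln d.
Sums: Σln d = 6.3561, Σ(ln d)² = 10.6632, Σln f = 14.5941, Σln d·ln f = 21.8629.
Normal system: [[10.6632, 6.3561]; [6.3561, 5]]·[k, ln C]ᵀ = [21.8629, 14.5941]ᵀ.
Δ = 10.6632·5 − (6.3561)² = 12.9161; k = (21.8629·5 − 6.3561·14.5941)/12.9161 = 1.28155, ln C = (10.6632·14.5941 − 6.3561·21.8629)/12.9161 = 1.28969.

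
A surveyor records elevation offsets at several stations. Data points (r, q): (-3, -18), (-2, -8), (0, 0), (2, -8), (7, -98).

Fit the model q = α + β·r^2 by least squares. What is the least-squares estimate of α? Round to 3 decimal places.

α = 0.000

Compute the Gram sums: Σ1 = 5, Σr^2 = 66, Σr^2·r^2 = 2514.
And Σq = -132, Σr^2·q = -5028.
So MᵀM·[α, β]ᵀ = Mᵀq: [[5, 66]; [66, 2514]]·[α, β]ᵀ = [-132, -5028]ᵀ.
det = 5·2514 − 66² = 8214.
α = ((-132)·2514 − 66·(-5028))/8214 = 0; β = (5·(-5028) − 66·(-132))/8214 = -2.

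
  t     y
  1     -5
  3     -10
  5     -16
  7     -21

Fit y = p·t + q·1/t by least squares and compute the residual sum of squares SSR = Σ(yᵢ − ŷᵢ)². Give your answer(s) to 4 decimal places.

SSR = 0.4959

Sums needed: Σt·t = 84, Σt·1/t = 4, Σ1/t·1/t = 12916/11025.
Right-hand side: Σt·y = -262, Σ1/t·y = -218/15.
Normal equations: [[84, 4]; [4, 12916/11025]]·[p, q]ᵀ = [-262, -218/15]ᵀ.
det = 84·(12916/11025) − 4² = 43264/525.
p = ((-262)·(12916/11025) − 4·(-218/15))/(43264/525) = -85721/28392; q = (84·(-218/15) − 4·(-262))/(43264/525) = -2835/1352.
Residuals: 412/3549, -288/1183, -1720/3549, 220/507; SSR = 1760/3549.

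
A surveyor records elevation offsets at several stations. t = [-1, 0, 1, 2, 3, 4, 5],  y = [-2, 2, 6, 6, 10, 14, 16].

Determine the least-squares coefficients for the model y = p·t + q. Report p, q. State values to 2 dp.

The normal system AᵀA·[p, q]ᵀ = Aᵀy is [[56, 14]; [14, 7]]·[p, q]ᵀ = [186, 52]ᵀ.
Eliminating q: 7·(row 1) − 14·(row 2) gives 196·p = 7·186 − 14·52 = 574, so p = 41/14.
Then q = (52 − 14·(41/14))/7 = 11/7.

p = 2.93, q = 1.57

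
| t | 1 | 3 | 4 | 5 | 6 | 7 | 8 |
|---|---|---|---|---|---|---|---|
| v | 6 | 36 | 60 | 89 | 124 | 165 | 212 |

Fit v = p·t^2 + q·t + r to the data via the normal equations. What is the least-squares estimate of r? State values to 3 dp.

r = -0.277

Setting ∂/∂p … = 0 gives: 8756·p + 1288·q + 200·r = 29632;  1288·p + 200·q + 34·r = 4394;  200·p + 34·q + 7·r = 692.
Inverting the 3×3 Gram matrix, [p, q, r]ᵀ = [2441/847, 5857/1694, -235/847]ᵀ.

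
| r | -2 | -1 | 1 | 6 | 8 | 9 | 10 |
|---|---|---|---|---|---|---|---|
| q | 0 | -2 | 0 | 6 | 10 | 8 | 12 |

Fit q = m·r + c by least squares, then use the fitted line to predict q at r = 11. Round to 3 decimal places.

Setting ∂/∂m … = 0 gives: 287·m + 31·c = 310;  31·m + 7·c = 34.
(Σr·r = 287, Σr = 31, Σ1 = 7, Σr·q = 310, Σq = 34.)
det = 287·7 − 31² = 1048.
m = (310·7 − 31·34)/1048 = 279/262; c = (287·34 − 31·310)/1048 = 37/262.
At r = 11: q̂ = (279/262)·(11) + (37/262)·(1) = 1553/131.

q̂ = 11.855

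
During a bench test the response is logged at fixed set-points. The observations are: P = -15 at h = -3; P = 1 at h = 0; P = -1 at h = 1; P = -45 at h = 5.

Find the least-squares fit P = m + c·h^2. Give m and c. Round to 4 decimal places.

Compute the Gram sums: Σ1 = 4, Σh^2 = 35, Σh^2·h^2 = 707.
Right-hand side: ΣP = -60, Σh^2·P = -1261.
det = 4·707 − 35² = 1603.
m = ((-60)·707 − 35·(-1261))/1603 = 245/229; c = (4·(-1261) − 35·(-60))/1603 = -2944/1603.

m = 1.0699, c = -1.8366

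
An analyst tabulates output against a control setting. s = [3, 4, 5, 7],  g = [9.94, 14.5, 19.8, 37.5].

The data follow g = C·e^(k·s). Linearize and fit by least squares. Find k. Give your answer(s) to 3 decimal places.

Let Y = ln g. Fitting Y = k·s + ln C by least squares:
Σs = 19.0000, Σ(s)² = 99.0000, Σln g = 11.5807, Σs·ln g = 57.8851.
Equations: 99.0000·k + 19.0000·ln C = 57.8851;  19.0000·k + 4·ln C = 11.5807.
Δ = 99.0000·4 − (19.0000)² = 35.0000; k = (57.8851·4 − 19.0000·11.5807)/35.0000 = 0.32875, ln C = (99.0000·11.5807 − 19.0000·57.8851)/35.0000 = 1.33361.

k = 0.329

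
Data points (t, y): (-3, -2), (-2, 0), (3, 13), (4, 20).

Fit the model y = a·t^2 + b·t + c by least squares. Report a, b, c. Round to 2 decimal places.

a = 0.42, b = 2.54, c = 2.52

AᵀA·[a, b, c]ᵀ = Aᵀy reads: 434·a + 56·b + 38·c = 419;  56·a + 38·b + 2·c = 125;  38·a + 2·b + 4·c = 31.
(Σt^2·t^2 = 434, Σt^2·t = 56, Σt^2 = 38, Σt·t = 38, Σt = 2, Σ1 = 4, Σt^2·y = 419, Σt·y = 125, Σy = 31.)
Row-reducing yields a = 5/12, b = 1129/444, c = 373/148.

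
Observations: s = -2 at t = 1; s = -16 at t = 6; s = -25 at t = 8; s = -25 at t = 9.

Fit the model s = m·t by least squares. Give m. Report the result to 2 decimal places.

m = -2.87

The normal system MᵀM·[m]ᵀ = Mᵀs is [[182]]·[m]ᵀ = [-523]ᵀ.
m = (-523)/182 = -2.87363.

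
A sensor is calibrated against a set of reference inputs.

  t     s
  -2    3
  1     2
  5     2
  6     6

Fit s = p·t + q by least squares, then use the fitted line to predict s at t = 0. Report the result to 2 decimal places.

Setting ∂/∂p … = 0 gives: 66·p + 10·q = 42;  10·p + 4·q = 13.
Eliminating q: 4·(row 1) − 10·(row 2) gives 164·p = 4·42 − 10·13 = 38, so p = 19/82.
Then q = (13 − 10·(19/82))/4 = 219/82.
At t = 0: ŝ = (19/82)·(0) + (219/82)·(1) = 219/82.

ŝ = 2.67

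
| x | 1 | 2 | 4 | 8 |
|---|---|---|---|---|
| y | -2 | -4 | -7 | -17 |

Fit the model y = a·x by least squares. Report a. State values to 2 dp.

a = -2.05

From the data, Σx·x = 85.
Moment sums: Σx·y = -174.
So AᵀA·[a]ᵀ = Aᵀy: [[85]]·[a]ᵀ = [-174]ᵀ.
Hence a = -174 / 85 ≈ -2.04706.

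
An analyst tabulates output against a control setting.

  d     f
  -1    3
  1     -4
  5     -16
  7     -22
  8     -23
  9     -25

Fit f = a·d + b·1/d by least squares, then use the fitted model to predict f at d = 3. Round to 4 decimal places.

From the data, Σd·d = 221, Σd·1/d = 6, Σ1/d·1/d = 13262041/6350400.
And Σd·f = -650, Σ1/d·f = -47869/2520.
So MᵀM·[a, b]ᵀ = Mᵀf: [[221, 6]; [6, 13262041/6350400]]·[a, b]ᵀ = [-650, -47869/2520]ᵀ.
det = 221·(13262041/6350400) − 6² = 2702296661/6350400.
a = ((-650)·(13262041/6350400) − 6·(-47869/2520))/(2702296661/6350400) = -7896547370/2702296661; b = (221·(-47869/2520) − 6·(-650))/(2702296661/6350400) = -1892643480/2702296661.
At d = 3: f̂ = (-7896547370/2702296661)·(3) + (-1892643480/2702296661)·(1/3) = -24320523270/2702296661.

f̂ = -8.9999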